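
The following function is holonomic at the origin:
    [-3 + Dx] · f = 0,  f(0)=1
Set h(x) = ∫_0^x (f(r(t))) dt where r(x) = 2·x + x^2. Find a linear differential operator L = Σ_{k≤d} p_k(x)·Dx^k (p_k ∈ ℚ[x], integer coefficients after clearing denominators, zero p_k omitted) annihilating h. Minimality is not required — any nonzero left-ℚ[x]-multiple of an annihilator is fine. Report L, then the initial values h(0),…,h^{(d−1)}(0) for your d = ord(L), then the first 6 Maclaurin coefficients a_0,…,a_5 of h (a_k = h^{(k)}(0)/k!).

f: a_k = 1, 3, 9/2, 9/2, 27/8, 81/40, …
L₀ from L_f via x↦r, Dx↦r'^{-1}Dx.
h=∫₀ˣh₀: take L = L₀·Dx.
L = (-6 - 6·x)·Dx + Dx^2  (order 2).
h: a_k = 0, 1, 3, 7, 27/2, 45/2, …
ICs: h(0) = 0, h′(0) = 1.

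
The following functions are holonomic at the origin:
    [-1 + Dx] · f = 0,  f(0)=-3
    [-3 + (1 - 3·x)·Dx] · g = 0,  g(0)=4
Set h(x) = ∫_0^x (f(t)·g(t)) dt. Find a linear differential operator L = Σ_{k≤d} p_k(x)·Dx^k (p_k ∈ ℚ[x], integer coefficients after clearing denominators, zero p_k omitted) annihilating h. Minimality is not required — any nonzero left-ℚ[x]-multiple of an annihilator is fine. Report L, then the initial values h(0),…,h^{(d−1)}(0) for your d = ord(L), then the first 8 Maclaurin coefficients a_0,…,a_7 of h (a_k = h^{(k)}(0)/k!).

f: a_k = -3, -3, -3/2, -1/2, -1/8, -1/40, -1/240, -1/1680, …
g: a_k = 4, 12, 36, 108, 324, 972, 2916, 8748, …
f·g: L₀ = L_f ⊗_s L_g, ord ≤ 1·1.
h=∫h₀ ⇒ L = L₀·Dx.
L = (4 - 3·x)·Dx + (-1 + 3·x)·Dx^2  (order 2).
h: a_k = 0, -12, -24, -50, -113, -2713/10, -10174/15, -104647/60, …
ICs: h(0) = 0, h′(0) = -12.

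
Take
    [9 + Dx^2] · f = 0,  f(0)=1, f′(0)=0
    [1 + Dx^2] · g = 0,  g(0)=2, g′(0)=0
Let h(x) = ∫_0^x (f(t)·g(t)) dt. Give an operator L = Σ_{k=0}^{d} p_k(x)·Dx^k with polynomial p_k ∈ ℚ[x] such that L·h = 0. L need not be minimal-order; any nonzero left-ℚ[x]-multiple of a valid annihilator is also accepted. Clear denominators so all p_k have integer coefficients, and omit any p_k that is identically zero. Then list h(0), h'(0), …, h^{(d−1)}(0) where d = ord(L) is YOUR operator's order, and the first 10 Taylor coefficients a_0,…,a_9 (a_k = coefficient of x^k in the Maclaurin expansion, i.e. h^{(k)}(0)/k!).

L = 64·Dx + 20·Dx^3 + Dx^5  (order 5).
h: a_k = 0, 2, 0, -10/3, 0, 34/15, 0, -52/63, 0, 514/2835, …
ICs: h(0) = 0, h′(0) = 2, h′′(0) = 0, h′′′(0) = -20, h′′′′(0) = 0.

f: a_k = 1, 0, -9/2, 0, 27/8, 0, -81/80, 0, 729/4480, 0, …
g: a_k = 2, 0, -1, 0, 1/12, 0, -1/360, 0, 1/20160, 0, …
L₀ := L_f ⊗_s L_g (sym. prod.), ord ≤ 4.
∫: right-multiply L₀ by Dx.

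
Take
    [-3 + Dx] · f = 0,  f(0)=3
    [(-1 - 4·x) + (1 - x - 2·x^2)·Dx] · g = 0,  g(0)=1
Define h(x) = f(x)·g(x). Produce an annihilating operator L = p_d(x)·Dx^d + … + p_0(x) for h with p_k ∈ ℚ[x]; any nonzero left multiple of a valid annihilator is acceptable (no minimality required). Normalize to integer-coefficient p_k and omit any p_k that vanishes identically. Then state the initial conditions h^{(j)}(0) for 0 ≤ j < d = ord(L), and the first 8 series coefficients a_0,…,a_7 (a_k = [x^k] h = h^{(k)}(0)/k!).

f: a_k = 3, 9, 27/2, 27/2, 81/8, 243/40, 243/80, 729/560, …
g: a_k = 1, 1, 3, 5, 11, 21, 43, 85, …
L₀ := L_f ⊗_s L_g (sym. prod.), ord ≤ 1.
L = (4 + x - 6·x^2) + (-1 + x + 2·x^2)·Dx  (order 1).
h: a_k = 3, 12, 63/2, 69, 1137/8, 1431/5, 45879/80, 321213/280, …
ICs: h(0) = 3.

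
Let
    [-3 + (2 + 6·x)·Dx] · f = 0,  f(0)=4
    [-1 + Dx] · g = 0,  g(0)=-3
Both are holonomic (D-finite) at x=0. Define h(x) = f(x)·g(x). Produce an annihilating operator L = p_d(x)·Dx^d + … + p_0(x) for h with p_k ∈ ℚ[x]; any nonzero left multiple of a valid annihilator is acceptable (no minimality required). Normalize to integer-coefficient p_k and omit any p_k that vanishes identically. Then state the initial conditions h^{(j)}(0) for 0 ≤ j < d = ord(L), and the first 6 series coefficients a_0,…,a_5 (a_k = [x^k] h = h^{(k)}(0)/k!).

L = (-5 - 6·x) + (2 + 6·x)·Dx  (order 1).
h: a_k = -12, -30, -21/2, -71/4, 671/32, -16157/320, …
ICs: h(0) = -12.

f: a_k = 4, 6, -9/2, 27/4, -405/32, 1701/64, …
g: a_k = -3, -3, -3/2, -1/2, -1/8, -1/40, …
L₀ := L_f ⊗_s L_g (sym. prod.), ord ≤ 1.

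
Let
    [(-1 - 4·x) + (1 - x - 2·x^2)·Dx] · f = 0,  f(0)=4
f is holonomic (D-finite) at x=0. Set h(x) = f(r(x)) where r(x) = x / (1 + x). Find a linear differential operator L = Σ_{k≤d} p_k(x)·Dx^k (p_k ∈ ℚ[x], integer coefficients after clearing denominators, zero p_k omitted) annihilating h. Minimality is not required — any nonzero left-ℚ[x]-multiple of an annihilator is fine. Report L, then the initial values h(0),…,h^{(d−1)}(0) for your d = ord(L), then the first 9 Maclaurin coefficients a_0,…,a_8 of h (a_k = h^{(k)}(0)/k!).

f: a_k = 4, 4, 12, 20, 44, 84, 172, 340, 684, …
L₀ from L_f via x↦r, Dx↦r'^{-1}Dx.
L = (1 + 5·x) + (-1 - 2·x + x^2 + 2·x^3)·Dx  (order 1).
h: a_k = 4, 4, 8, 0, 16, -16, 48, -80, 176, …
ICs: h(0) = 4.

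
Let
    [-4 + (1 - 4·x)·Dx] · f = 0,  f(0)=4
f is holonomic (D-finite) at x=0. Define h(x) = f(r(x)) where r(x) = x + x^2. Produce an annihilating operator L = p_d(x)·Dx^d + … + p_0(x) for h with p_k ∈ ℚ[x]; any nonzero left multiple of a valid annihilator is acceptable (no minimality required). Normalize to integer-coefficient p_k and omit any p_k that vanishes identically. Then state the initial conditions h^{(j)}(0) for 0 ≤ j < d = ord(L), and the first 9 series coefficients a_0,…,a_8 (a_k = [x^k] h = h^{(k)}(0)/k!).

f: a_k = 4, 16, 64, 256, 1024, 4096, 16384, 65536, 262144, …
Change of var in L_f (x↦r) gives L₀.
L = (4 + 8·x) + (-1 + 4·x + 4·x^2)·Dx  (order 1).
h: a_k = 4, 16, 80, 384, 1856, 8960, 43264, 208896, 1008640, …
ICs: h(0) = 4.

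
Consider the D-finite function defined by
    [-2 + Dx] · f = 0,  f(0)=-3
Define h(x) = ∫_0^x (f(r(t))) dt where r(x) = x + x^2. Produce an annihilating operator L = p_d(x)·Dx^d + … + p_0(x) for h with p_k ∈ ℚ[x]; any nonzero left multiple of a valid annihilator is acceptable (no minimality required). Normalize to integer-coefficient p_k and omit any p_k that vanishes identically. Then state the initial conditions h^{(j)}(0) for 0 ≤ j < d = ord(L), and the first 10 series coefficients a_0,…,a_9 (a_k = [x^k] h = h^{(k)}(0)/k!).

L = (-2 - 4·x)·Dx + Dx^2  (order 2).
h: a_k = 0, -3, -3, -4, -4, -4, -52/15, -304/105, -232/105, -1528/945, …
ICs: h(0) = 0, h′(0) = -3.

f: a_k = -3, -6, -6, -4, -2, -4/5, -4/15, -8/105, -2/105, -4/945, …
Substitute x→r, Dx→(1/r')Dx; clear ⇒ L₀.
h=∫₀ˣh₀: take L = L₀·Dx.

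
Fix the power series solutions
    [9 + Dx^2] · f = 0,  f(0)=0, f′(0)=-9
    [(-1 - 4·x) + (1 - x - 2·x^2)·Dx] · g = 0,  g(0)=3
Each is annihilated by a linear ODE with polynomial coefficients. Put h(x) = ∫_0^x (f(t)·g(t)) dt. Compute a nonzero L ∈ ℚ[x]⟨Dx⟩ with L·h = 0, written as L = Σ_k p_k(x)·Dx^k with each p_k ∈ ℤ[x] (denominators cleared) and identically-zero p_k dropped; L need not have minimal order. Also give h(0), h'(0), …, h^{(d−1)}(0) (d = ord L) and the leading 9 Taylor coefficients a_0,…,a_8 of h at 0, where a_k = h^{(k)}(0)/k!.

f: a_k = 0, -9, 0, 27/2, 0, -243/40, 0, 729/560, 0, …
g: a_k = 3, 3, 9, 15, 33, 63, 129, 255, 513, …
Product ⇒ symmetric product L₀, ord ≤ 2.
h=∫₀ˣh₀: take L = L₀·Dx.
L = (-5 + 9·x + 18·x^2)·Dx + (2 + 8·x)·Dx^2 + (-1 + x + 2·x^2)·Dx^3  (order 3).
h: a_k = 0, 0, -27/2, -9, -81/8, -189/10, -2583/80, -2187/40, -429111/4480, …
ICs: h(0) = 0, h′(0) = 0, h′′(0) = -27.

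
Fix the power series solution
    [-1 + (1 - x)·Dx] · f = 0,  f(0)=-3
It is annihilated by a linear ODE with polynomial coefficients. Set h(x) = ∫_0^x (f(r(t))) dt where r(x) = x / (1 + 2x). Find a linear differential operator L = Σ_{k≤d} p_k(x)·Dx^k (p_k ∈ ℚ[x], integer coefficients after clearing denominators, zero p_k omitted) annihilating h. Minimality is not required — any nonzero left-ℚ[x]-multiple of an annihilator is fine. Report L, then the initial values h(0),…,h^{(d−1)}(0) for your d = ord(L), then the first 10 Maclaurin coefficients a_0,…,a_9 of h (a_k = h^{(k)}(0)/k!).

f: a_k = -3, -3, -3, -3, -3, -3, -3, -3, -3, -3, …
Substitute x→r, Dx→(1/r')Dx; clear ⇒ L₀.
Integrate: L := L₀·Dx.
L = -Dx + (1 + 3·x + 2·x^2)·Dx^2  (order 2).
h: a_k = 0, -3, -3/2, 1, -3/4, 3/5, -1/2, 3/7, -3/8, 1/3, …
ICs: h(0) = 0, h′(0) = -3.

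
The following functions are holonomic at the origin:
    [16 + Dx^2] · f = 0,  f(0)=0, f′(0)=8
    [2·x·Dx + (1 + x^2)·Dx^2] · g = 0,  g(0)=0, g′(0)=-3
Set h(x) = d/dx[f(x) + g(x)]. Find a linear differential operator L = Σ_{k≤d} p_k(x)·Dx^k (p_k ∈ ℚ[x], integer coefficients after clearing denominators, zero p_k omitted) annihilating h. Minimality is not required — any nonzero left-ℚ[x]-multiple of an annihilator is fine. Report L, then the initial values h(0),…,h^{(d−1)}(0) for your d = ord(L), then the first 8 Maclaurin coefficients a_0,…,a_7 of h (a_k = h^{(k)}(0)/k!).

L = (64·x + 704·x^3 + 256·x^5) + (112 + 416·x^2 + 432·x^4 + 128·x^6)·Dx + (4·x + 44·x^3 + 16·x^5)·Dx^2 + (7 + 26·x^2 + 27·x^4 + 8·x^6)·Dx^3  (order 3).
h: a_k = 5, 0, -61, 0, 247/3, 0, -1913/45, 0, …
ICs: h(0) = 5, h′(0) = 0, h′′(0) = -122.

f: a_k = 0, 8, 0, -64/3, 0, 256/15, 0, -2048/315, …
g: a_k = 0, -3, 0, 1, 0, -3/5, 0, 3/7, …
h₀=f+g: left-lcm gives L₀, ord ≤ 4.
Derive L from L₀ (diff closure).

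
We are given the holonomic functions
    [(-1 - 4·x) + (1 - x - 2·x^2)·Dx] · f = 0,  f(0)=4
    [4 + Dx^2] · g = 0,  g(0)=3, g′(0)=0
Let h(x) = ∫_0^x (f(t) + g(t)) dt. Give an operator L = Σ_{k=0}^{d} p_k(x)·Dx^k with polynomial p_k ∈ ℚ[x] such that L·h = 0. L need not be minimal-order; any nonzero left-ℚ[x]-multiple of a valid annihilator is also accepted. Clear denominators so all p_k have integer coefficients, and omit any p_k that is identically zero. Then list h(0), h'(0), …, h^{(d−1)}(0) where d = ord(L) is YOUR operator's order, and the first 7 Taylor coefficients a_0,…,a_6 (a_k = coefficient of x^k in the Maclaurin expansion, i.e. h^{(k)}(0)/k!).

L = (68 + 304·x + 200·x^2 + 320·x^3 + 160·x^4 + 128·x^5)·Dx + (-20 + 12·x + 24·x^2 + 8·x^3 + 48·x^4 + 96·x^5 + 64·x^6)·Dx^2 + (17 + 76·x + 50·x^2 + 80·x^3 + 40·x^4 + 32·x^5)·Dx^3 + (-5 + 3·x + 6·x^2 + 2·x^3 + 12·x^4 + 24·x^5 + 16·x^6)·Dx^4  (order 4).
h: a_k = 0, 7, 2, 2, 5, 46/5, 14, …
ICs: h(0) = 0, h′(0) = 7, h′′(0) = 4, h′′′(0) = 12.

f: a_k = 4, 4, 12, 20, 44, 84, 172, …
g: a_k = 3, 0, -6, 0, 2, 0, -4/15, …
Weyl lclm of L_f,L_g ⇒ L₀ (ord ≤ 3).
h=∫h₀ ⇒ L = L₀·Dx.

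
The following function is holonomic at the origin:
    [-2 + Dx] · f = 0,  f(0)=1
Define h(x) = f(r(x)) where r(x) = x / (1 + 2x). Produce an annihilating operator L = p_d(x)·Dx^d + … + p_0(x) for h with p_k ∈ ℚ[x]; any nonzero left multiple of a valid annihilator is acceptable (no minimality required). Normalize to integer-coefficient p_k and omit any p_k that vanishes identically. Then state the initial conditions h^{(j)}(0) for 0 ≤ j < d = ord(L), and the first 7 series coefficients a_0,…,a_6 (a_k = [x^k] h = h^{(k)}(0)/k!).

f: a_k = 1, 2, 2, 4/3, 2/3, 4/15, 4/45, …
h₀=f(r): pull back L_f along r ⇒ L₀.
L = -2 + (1 + 4·x + 4·x^2)·Dx  (order 1).
h: a_k = 1, 2, -2, 4/3, 2/3, -76/15, 604/45, …
ICs: h(0) = 1.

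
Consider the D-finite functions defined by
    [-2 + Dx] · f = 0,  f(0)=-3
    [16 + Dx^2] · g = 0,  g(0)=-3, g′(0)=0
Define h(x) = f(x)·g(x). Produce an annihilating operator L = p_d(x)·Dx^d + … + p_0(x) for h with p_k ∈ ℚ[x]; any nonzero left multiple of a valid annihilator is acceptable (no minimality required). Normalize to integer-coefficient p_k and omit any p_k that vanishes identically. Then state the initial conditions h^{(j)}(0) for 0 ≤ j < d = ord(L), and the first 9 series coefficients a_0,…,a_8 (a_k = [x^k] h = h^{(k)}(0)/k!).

L = 20 - 4·Dx + Dx^2  (order 2).
h: a_k = 9, 18, -54, -132, -42, 492/5, 468/5, 232/35, -1054/35, …
ICs: h(0) = 9, h′(0) = 18.

f: a_k = -3, -6, -6, -4, -2, -4/5, -4/15, -8/105, -2/105, …
g: a_k = -3, 0, 24, 0, -32, 0, 256/15, 0, -512/105, …
f·g: L₀ = L_f ⊗_s L_g, ord ≤ 1·2.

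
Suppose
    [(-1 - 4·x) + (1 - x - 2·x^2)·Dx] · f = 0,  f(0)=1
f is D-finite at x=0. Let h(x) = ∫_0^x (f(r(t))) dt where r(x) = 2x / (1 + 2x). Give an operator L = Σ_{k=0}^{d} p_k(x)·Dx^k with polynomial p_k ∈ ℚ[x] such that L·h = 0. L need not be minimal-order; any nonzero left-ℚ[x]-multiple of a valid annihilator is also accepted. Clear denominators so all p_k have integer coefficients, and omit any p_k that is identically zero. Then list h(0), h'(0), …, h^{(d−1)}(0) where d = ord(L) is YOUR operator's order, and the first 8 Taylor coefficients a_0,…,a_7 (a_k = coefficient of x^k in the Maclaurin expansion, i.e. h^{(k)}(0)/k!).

f: a_k = 1, 1, 3, 5, 11, 21, 43, 85, …
L₀ from L_f via x↦r, Dx↦r'^{-1}Dx.
h=∫₀ˣh₀: take L = L₀·Dx.
L = (2 + 20·x)·Dx + (-1 - 4·x + 4·x^2 + 16·x^3)·Dx^2  (order 2).
h: a_k = 0, 1, 1, 8/3, 0, 64/5, -64/3, 768/7, …
ICs: h(0) = 0, h′(0) = 1.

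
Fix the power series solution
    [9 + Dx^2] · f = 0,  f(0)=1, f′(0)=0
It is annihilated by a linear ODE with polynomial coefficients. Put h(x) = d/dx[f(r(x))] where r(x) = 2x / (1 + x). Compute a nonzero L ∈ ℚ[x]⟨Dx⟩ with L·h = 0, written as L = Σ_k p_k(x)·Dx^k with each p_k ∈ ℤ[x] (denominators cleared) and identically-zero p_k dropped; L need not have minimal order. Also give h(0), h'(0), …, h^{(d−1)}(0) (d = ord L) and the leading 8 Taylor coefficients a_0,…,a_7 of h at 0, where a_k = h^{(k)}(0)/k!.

L = (42 + 12·x + 6·x^2) + (6 + 18·x + 18·x^2 + 6·x^3)·Dx + (1 + 4·x + 6·x^2 + 4·x^3 + x^4)·Dx^2  (order 2).
h: a_k = 0, -36, 108, 0, -720, 11556/5, -20412/5, 24912/7, …
ICs: h(0) = 0, h′(0) = -36.

f: a_k = 1, 0, -9/2, 0, 27/8, 0, -81/80, 0, …
L₀ from L_f via x↦r, Dx↦r'^{-1}Dx.
Derive L from L₀ (diff closure).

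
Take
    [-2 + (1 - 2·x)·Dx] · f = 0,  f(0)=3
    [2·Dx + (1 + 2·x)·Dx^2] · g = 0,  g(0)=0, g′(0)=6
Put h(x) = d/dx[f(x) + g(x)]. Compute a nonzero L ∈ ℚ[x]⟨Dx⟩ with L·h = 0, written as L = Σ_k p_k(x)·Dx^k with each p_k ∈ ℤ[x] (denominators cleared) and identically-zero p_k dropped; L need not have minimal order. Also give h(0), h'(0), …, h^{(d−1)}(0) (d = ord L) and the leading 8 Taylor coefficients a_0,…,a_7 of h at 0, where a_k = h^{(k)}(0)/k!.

L = (40 + 16·x) + (8 + 64·x + 32·x^2)·Dx + (-3 - 2·x + 12·x^2 + 8·x^3)·Dx^2  (order 2).
h: a_k = 12, 12, 96, 144, 576, 960, 3072, 5376, …
ICs: h(0) = 12, h′(0) = 12.

f: a_k = 3, 6, 12, 24, 48, 96, 192, 384, …
g: a_k = 0, 6, -6, 8, -12, 96/5, -32, 384/7, …
f+g: L₀ = lclm(L_f,L_g), ord ≤ 1+2.
h=h₀': d/dx-closure on L₀ ⇒ L.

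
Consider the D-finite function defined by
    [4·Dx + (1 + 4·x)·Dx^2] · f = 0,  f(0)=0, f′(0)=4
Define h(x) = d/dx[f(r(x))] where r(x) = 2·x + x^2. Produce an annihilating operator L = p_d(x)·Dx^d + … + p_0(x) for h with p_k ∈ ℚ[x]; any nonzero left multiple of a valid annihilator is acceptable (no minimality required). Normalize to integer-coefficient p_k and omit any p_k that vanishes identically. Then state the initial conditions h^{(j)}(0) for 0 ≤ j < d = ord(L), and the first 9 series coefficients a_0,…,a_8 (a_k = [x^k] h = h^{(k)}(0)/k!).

L = (7 + 8·x + 4·x^2) + (1 + 9·x + 12·x^2 + 4·x^3)·Dx  (order 1).
h: a_k = 8, -56, 416, -3104, 23168, -172928, 1290752, -9634304, 71911424, …
ICs: h(0) = 8.

f: a_k = 0, 4, -8, 64/3, -64, 1024/5, -2048/3, 16384/7, -8192, …
L₀ from L_f via x↦r, Dx↦r'^{-1}Dx.
h=h₀': d/dx-closure on L₀ ⇒ L.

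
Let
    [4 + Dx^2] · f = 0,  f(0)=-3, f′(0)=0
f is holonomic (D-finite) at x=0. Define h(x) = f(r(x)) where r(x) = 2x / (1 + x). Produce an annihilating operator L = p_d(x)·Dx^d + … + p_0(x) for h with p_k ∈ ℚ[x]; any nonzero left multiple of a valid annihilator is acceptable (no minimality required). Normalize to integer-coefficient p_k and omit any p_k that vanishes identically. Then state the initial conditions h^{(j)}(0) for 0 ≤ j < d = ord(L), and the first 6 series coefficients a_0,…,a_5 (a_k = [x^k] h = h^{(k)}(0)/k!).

L = 16 + (2 + 6·x + 6·x^2 + 2·x^3)·Dx + (1 + 4·x + 6·x^2 + 4·x^3 + x^4)·Dx^2  (order 2).
h: a_k = -3, 0, 24, -48, 40, 32, …
ICs: h(0) = -3, h′(0) = 0.

f: a_k = -3, 0, 6, 0, -2, 0, …
f∘r: x↦r, Dx↦Dx/r' in L_f ⇒ L₀.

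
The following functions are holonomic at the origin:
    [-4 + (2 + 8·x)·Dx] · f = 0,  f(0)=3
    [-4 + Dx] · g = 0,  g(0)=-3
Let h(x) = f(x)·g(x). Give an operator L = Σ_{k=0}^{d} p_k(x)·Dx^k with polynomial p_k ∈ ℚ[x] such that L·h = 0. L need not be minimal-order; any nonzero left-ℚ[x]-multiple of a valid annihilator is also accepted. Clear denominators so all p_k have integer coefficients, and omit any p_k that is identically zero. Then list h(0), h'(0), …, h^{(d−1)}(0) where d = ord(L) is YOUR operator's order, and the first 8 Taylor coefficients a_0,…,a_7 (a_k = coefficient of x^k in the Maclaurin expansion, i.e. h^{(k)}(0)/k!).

f: a_k = 3, 6, -6, 12, -30, 84, -252, 792, …
g: a_k = -3, -12, -24, -32, -32, -128/5, -256/15, -1024/105, …
Product ⇒ symmetric product L₀, ord ≤ 1.
L = (-6 - 16·x) + (1 + 4·x)·Dx  (order 1).
h: a_k = -9, -54, -126, -204, -198, -1284/5, 356/5, -26952/35, …
ICs: h(0) = -9.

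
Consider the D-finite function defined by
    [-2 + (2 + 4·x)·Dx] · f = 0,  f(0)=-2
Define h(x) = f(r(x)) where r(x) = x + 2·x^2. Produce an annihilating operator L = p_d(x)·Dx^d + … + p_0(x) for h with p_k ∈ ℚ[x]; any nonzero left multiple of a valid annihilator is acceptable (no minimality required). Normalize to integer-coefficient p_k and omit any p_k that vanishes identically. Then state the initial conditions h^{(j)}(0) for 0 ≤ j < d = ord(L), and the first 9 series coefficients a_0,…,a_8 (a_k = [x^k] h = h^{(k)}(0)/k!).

f: a_k = -2, -2, 1, -1, 5/4, -7/4, 21/8, -33/8, 429/64, …
Change of var in L_f (x↦r) gives L₀.
L = (-1 - 4·x) + (1 + 2·x + 4·x^2)·Dx  (order 1).
h: a_k = -2, -2, -3, 3, -3/4, -15/4, 57/8, -21/8, -867/64, …
ICs: h(0) = -2.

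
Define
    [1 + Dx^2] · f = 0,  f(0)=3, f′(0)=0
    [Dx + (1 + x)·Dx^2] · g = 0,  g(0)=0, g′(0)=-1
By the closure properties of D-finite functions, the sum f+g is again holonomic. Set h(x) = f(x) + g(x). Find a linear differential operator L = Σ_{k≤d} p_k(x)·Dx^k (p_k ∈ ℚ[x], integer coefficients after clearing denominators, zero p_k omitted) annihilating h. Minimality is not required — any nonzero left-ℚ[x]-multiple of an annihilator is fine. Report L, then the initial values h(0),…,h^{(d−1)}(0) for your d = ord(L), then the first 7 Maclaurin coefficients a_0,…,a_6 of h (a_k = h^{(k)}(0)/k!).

f: a_k = 3, 0, -3/2, 0, 1/8, 0, -1/240, …
g: a_k = 0, -1, 1/2, -1/3, 1/4, -1/5, 1/6, …
Weyl lclm of L_f,L_g ⇒ L₀ (ord ≤ 4).
L = (7 + 2·x + x^2)·Dx + (3 + 5·x + 3·x^2 + x^3)·Dx^2 + (7 + 2·x + x^2)·Dx^3 + (3 + 5·x + 3·x^2 + x^3)·Dx^4  (order 4).
h: a_k = 3, -1, -1, -1/3, 3/8, -1/5, 13/80, …
ICs: h(0) = 3, h′(0) = -1, h′′(0) = -2, h′′′(0) = -2.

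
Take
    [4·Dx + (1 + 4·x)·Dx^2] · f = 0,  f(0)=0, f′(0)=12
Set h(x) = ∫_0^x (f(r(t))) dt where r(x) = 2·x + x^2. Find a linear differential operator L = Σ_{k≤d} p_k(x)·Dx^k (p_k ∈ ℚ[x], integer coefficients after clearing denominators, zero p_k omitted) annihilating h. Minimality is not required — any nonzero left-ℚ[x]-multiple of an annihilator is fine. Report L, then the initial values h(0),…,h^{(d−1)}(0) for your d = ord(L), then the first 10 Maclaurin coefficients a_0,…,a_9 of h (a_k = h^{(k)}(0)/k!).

L = (7 + 8·x + 4·x^2)·Dx^2 + (1 + 9·x + 12·x^2 + 4·x^3)·Dx^3  (order 3).
h: a_k = 0, 0, 12, -28, 104, -2328/5, 11584/5, -12352, 484032/7, -1204288/3, …
ICs: h(0) = 0, h′(0) = 0, h′′(0) = 24.

f: a_k = 0, 12, -24, 64, -192, 3072/5, -2048, 49152/7, -24576, 262144/3, …
Substitute x→r, Dx→(1/r')Dx; clear ⇒ L₀.
Integrate: L := L₀·Dx.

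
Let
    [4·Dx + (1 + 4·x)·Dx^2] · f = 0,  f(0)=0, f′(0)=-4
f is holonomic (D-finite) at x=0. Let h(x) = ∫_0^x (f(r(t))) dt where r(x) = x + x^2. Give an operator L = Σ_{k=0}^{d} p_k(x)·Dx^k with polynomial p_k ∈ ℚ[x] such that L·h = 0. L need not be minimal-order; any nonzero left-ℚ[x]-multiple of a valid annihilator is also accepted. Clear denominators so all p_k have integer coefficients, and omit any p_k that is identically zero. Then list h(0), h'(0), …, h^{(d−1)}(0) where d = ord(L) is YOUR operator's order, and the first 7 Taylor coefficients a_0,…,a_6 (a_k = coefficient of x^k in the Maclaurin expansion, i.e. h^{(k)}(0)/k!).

f: a_k = 0, -4, 8, -64/3, 64, -1024/5, 2048/3, …
Change of var in L_f (x↦r) gives L₀.
h=∫h₀ ⇒ L = L₀·Dx.
L = 2·Dx^2 + (1 + 2·x)·Dx^3  (order 3).
h: a_k = 0, 0, -2, 4/3, -4/3, 8/5, -32/15, …
ICs: h(0) = 0, h′(0) = 0, h′′(0) = -4.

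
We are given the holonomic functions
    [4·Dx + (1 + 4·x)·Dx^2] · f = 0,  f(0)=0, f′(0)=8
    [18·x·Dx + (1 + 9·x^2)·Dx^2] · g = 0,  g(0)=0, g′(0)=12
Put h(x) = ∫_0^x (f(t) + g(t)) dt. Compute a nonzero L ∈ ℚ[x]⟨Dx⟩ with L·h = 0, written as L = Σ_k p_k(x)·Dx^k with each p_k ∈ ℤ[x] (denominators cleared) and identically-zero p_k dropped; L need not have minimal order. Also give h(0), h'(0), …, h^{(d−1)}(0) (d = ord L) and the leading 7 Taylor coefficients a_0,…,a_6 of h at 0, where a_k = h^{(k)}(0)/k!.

L = (-36 - 432·x + 972·x^2 + 1296·x^3)·Dx^2 + (-25 - 72·x - 189·x^2 + 1944·x^3 + 2592·x^4)·Dx^3 + (-2 + x + 36·x^2 + 81·x^3 + 486·x^4 + 648·x^5)·Dx^4  (order 4).
h: a_k = 0, 0, 10, -16/3, 5/3, -128/5, 302/3, …
ICs: h(0) = 0, h′(0) = 0, h′′(0) = 20, h′′′(0) = -32.

f: a_k = 0, 8, -16, 128/3, -128, 2048/5, -4096/3, …
g: a_k = 0, 12, 0, -36, 0, 972/5, 0, …
Weyl lclm of L_f,L_g ⇒ L₀ (ord ≤ 4).
h=∫h₀ ⇒ L = L₀·Dx.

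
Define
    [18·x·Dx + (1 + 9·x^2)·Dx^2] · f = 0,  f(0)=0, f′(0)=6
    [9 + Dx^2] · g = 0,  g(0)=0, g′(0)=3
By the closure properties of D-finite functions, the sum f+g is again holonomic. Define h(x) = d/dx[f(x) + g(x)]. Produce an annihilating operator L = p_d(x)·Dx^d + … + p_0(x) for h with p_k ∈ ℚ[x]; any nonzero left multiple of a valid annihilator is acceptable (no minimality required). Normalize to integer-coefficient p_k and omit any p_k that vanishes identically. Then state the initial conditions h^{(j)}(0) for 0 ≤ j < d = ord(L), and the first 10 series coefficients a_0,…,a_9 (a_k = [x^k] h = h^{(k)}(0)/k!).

f: a_k = 0, 6, 0, -18, 0, 486/5, 0, -4374/7, 0, 4374, …
g: a_k = 0, 3, 0, -9/2, 0, 81/40, 0, -243/560, 0, 243/4480, …
h₀=f+g: left-lcm gives L₀, ord ≤ 4.
h₀' ⇒ L via d/dx closure of L₀.
L = (-1782·x + 20412·x^3 + 13122·x^5) + (-9 + 567·x^2 + 6561·x^4 + 6561·x^6)·Dx + (-198·x + 2268·x^3 + 1458·x^5)·Dx^2 + (-1 + 63·x^2 + 729·x^4 + 729·x^6)·Dx^3  (order 3).
h: a_k = 9, 0, -135/2, 0, 3969/8, 0, -350163/80, 0, 176361867/4480, 0, …
ICs: h(0) = 9, h′(0) = 0, h′′(0) = -135.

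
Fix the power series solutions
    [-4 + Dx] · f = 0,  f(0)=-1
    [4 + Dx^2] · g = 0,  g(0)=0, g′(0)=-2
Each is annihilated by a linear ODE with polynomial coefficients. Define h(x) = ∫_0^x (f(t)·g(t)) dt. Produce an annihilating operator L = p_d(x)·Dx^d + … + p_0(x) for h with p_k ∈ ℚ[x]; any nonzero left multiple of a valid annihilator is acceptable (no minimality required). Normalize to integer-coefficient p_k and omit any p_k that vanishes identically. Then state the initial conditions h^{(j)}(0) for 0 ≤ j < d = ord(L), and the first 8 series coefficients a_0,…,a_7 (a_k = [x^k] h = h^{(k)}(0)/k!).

f: a_k = -1, -4, -8, -32/3, -32/3, -128/15, -256/45, -1024/315, …
g: a_k = 0, -2, 0, 4/3, 0, -4/15, 0, 8/315, …
Sym-product of L_f,L_g gives L₀ (≤ ord 2).
h=∫₀ˣh₀: take L = L₀·Dx.
L = 20·Dx - 8·Dx^2 + Dx^3  (order 3).
h: a_k = 0, 0, 1, 8/3, 11/3, 16/5, 82/45, 176/315, …
ICs: h(0) = 0, h′(0) = 0, h′′(0) = 2.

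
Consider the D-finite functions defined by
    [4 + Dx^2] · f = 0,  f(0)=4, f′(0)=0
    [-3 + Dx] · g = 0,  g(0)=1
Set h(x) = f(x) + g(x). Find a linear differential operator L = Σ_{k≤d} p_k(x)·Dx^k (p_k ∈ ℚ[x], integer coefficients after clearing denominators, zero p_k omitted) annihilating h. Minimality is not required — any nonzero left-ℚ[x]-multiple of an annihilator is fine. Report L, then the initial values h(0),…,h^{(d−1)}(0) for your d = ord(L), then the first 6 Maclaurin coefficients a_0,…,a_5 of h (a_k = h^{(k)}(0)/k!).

f: a_k = 4, 0, -8, 0, 8/3, 0, …
g: a_k = 1, 3, 9/2, 9/2, 27/8, 81/40, …
f+g: L₀ = lclm(L_f,L_g), ord ≤ 2+1.
L = -12 + 4·Dx - 3·Dx^2 + Dx^3  (order 3).
h: a_k = 5, 3, -7/2, 9/2, 145/24, 81/40, …
ICs: h(0) = 5, h′(0) = 3, h′′(0) = -7.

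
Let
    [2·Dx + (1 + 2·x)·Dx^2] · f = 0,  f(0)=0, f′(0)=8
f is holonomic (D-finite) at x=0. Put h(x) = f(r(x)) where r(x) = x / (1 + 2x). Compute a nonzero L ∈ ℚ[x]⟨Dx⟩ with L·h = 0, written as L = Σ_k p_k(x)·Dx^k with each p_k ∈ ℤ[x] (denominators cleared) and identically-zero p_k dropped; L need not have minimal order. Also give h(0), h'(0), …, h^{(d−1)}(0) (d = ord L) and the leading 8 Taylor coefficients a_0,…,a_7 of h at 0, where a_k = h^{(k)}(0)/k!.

L = (6 + 16·x)·Dx + (1 + 6·x + 8·x^2)·Dx^2  (order 2).
h: a_k = 0, 8, -24, 224/3, -240, 3968/5, -2688, 65024/7, …
ICs: h(0) = 0, h′(0) = 8.

f: a_k = 0, 8, -8, 32/3, -16, 128/5, -128/3, 512/7, …
L₀ from L_f via x↦r, Dx↦r'^{-1}Dx.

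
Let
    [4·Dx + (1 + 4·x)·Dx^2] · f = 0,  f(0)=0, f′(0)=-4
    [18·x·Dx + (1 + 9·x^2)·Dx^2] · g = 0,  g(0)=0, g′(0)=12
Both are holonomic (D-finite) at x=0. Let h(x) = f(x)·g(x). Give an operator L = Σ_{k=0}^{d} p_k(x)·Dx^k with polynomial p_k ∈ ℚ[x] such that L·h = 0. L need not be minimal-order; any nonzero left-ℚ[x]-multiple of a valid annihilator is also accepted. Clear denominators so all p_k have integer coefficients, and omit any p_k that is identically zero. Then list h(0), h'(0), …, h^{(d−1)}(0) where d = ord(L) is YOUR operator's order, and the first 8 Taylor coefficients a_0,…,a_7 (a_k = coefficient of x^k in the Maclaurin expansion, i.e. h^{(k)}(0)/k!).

L = (2448 + 17280·x + 76464·x^2 + 518400·x^3 + 1399680·x^4 + 2426112·x^5 + 1679616·x^7)·Dx + (452 + 10800·x + 98028·x^2 + 491184·x^3 + 1840320·x^4 + 4339008·x^5 + 6531840·x^6 + 1259712·x^7 + 5878656·x^8)·Dx^2 + (136 + 1912·x + 18576·x^2 + 103608·x^3 + 389448·x^4 + 1100304·x^5 + 2239488·x^6 + 3277584·x^7 + 1259712·x^8 + 3359232·x^9)·Dx^3 + (13 + 176·x + 1234·x^2 + 6048·x^3 + 22833·x^4 + 68688·x^5 + 154224·x^6 + 279936·x^7 + 399492·x^8 + 209952·x^9 + 419904·x^10)·Dx^4  (order 4).
h: a_k = 0, 0, -48, 96, -112, 480, -12336/5, 37216/5, …
ICs: h(0) = 0, h′(0) = 0, h′′(0) = -96, h′′′(0) = 576.

f: a_k = 0, -4, 8, -64/3, 64, -1024/5, 2048/3, -16384/7, …
g: a_k = 0, 12, 0, -36, 0, 972/5, 0, -8748/7, …
Sym-product of L_f,L_g gives L₀ (≤ ord 4).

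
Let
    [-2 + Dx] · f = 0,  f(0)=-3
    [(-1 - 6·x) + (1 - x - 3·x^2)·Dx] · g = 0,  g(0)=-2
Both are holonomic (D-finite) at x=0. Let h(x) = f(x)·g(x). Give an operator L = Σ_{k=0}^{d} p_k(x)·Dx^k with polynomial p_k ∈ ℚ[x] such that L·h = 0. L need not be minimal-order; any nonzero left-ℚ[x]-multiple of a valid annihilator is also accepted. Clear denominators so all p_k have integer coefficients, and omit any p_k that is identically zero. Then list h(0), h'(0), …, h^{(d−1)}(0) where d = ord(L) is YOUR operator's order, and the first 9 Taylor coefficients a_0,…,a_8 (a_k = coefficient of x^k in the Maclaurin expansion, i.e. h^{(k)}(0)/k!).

L = (3 + 4·x - 6·x^2) + (-1 + x + 3·x^2)·Dx  (order 1).
h: a_k = 6, 18, 48, 110, 258, 2948/5, 20462/15, 109658/35, 151736/21, …
ICs: h(0) = 6.

f: a_k = -3, -6, -6, -4, -2, -4/5, -4/15, -8/105, -2/105, …
g: a_k = -2, -2, -8, -14, -38, -80, -194, -434, -1016, …
Product ⇒ symmetric product L₀, ord ≤ 1.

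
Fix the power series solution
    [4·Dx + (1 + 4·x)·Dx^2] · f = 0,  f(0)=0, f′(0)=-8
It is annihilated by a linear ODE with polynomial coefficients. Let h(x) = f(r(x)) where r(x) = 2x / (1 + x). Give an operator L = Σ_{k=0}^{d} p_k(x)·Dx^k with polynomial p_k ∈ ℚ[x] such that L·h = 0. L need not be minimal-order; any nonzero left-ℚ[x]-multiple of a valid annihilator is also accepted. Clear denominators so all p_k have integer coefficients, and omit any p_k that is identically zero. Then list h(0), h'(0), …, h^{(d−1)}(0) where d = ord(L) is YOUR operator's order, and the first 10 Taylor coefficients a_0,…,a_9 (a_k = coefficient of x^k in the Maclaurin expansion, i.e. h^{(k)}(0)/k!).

L = (10 + 18·x)·Dx + (1 + 10·x + 9·x^2)·Dx^2  (order 2).
h: a_k = 0, -16, 80, -1456/3, 3280, -118096/5, 531440/3, -9565936/7, 10761680, -774840976/9, …
ICs: h(0) = 0, h′(0) = -16.

f: a_k = 0, -8, 16, -128/3, 128, -2048/5, 4096/3, -32768/7, 16384, -524288/9, …
Change of var in L_f (x↦r) gives L₀.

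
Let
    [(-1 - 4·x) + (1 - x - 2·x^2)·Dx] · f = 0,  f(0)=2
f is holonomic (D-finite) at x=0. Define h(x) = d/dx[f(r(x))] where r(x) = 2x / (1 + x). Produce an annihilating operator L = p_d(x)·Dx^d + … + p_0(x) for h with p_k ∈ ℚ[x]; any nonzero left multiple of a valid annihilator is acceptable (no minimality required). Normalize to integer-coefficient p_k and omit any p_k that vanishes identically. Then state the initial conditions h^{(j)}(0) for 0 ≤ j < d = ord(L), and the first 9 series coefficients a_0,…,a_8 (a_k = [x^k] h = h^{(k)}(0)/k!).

f: a_k = 2, 2, 6, 10, 22, 42, 86, 170, 342, …
f∘r: x↦r, Dx↦Dx/r' in L_f ⇒ L₀.
h₀' ⇒ L via d/dx closure of L₀.
L = (10 + 54·x + 270·x^2 + 162·x^3) + (-1 - 10·x + 90·x^3 + 81·x^4)·Dx  (order 1).
h: a_k = 4, 40, 108, 720, 1620, 9720, 20412, 116640, 236196, …
ICs: h(0) = 4.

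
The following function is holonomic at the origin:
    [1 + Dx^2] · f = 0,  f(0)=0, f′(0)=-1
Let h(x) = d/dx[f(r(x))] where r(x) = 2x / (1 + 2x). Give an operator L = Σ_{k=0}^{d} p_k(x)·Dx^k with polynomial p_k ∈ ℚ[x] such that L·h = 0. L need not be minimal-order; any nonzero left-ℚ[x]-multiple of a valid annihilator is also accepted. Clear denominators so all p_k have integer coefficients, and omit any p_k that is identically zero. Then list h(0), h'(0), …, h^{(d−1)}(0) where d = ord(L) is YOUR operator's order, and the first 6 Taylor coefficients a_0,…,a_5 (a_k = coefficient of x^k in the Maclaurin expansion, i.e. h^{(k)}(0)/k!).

f: a_k = 0, -1, 0, 1/6, 0, -1/120, …
h₀=f(r): pull back L_f along r ⇒ L₀.
h₀' ⇒ L via d/dx closure of L₀.
L = (28 + 96·x + 96·x^2) + (12 + 72·x + 144·x^2 + 96·x^3)·Dx + (1 + 8·x + 24·x^2 + 32·x^3 + 16·x^4)·Dx^2  (order 2).
h: a_k = -2, 8, -20, 32, -4/3, -240, …
ICs: h(0) = -2, h′(0) = 8.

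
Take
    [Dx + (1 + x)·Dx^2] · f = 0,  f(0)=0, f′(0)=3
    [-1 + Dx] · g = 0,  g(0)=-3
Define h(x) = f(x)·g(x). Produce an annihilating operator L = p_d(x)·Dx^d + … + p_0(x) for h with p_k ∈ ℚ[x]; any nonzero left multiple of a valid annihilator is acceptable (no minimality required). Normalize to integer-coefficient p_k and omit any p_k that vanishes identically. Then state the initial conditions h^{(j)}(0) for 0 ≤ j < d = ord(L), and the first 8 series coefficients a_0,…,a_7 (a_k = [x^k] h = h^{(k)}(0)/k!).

f: a_k = 0, 3, -3/2, 1, -3/4, 3/5, -1/2, 3/7, …
g: a_k = -3, -3, -3/2, -1/2, -1/8, -1/40, -1/240, -1/1680, …
h₀=f·g: eliminate ⇒ L₀, order ≤ 2·1.
L = x + (-1 - 2·x)·Dx + (1 + x)·Dx^2  (order 2).
h: a_k = 0, -9, -9/2, -3, 0, -27/40, 7/16, -23/56, …
ICs: h(0) = 0, h′(0) = -9.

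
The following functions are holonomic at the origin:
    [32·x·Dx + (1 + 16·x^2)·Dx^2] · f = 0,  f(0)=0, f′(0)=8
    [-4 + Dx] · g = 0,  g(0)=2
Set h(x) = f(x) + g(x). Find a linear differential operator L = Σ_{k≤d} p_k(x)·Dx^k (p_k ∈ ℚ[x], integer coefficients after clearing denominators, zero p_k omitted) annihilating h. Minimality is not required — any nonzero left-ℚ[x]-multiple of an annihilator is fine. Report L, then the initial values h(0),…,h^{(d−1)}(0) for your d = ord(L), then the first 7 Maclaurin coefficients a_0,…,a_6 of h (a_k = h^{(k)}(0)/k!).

f: a_k = 0, 8, 0, -128/3, 0, 2048/5, 0, …
g: a_k = 2, 8, 16, 64/3, 64/3, 256/15, 512/45, …
f+g: L₀ = lclm(L_f,L_g), ord ≤ 2+1.
L = (32 - 256·x - 512·x^2)·Dx + (-12 + 48·x + 64·x^2 - 256·x^3)·Dx^2 + (1 + 4·x + 16·x^2 + 64·x^3)·Dx^3  (order 3).
h: a_k = 2, 16, 16, -64/3, 64/3, 1280/3, 512/45, …
ICs: h(0) = 2, h′(0) = 16, h′′(0) = 32.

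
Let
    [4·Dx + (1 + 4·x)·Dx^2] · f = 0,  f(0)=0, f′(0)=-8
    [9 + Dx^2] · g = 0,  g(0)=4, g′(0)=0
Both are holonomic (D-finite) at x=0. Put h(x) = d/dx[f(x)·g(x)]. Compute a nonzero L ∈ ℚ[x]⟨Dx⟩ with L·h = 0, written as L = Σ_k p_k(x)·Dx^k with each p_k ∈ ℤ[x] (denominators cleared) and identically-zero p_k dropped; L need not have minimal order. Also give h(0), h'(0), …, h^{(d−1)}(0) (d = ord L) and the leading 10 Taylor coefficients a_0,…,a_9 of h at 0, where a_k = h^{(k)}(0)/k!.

L = (-153603 - 635688·x - 3184272·x^2 - 4292352·x^3 + 12503808·x^4 + 40310784·x^5 + 26873856·x^6) + (-47736 - 304992·x - 311040·x^2 + 2073600·x^3 + 7464960·x^4 + 5971968·x^5)·Dx + (-19110 - 88272·x - 352800·x^2 + 41472·x^3 + 3773952·x^4 + 8957952·x^5 + 5971968·x^6)·Dx^2 + (-5304 - 33888·x - 34560·x^2 + 230400·x^3 + 829440·x^4 + 663552·x^5)·Dx^3 + (-227 - 1960·x + 112·x^2 + 57600·x^3 + 264960·x^4 + 497664·x^5 + 331776·x^6)·Dx^4  (order 4).
h: a_k = -32, 128, -80, 896, -4892, 20240, -416338/5, 1704928/5, -194189089/140, 39331097/7, …
ICs: h(0) = -32, h′(0) = 128, h′′(0) = -160, h′′′(0) = 5376.

f: a_k = 0, -8, 16, -128/3, 128, -2048/5, 4096/3, -32768/7, 16384, -524288/9, …
g: a_k = 4, 0, -18, 0, 27/2, 0, -81/20, 0, 729/1120, 0, …
h₀=f·g: eliminate ⇒ L₀, order ≤ 2·2.
Differentiate: ansatz ord ≤ ord L₀ ⇒ L.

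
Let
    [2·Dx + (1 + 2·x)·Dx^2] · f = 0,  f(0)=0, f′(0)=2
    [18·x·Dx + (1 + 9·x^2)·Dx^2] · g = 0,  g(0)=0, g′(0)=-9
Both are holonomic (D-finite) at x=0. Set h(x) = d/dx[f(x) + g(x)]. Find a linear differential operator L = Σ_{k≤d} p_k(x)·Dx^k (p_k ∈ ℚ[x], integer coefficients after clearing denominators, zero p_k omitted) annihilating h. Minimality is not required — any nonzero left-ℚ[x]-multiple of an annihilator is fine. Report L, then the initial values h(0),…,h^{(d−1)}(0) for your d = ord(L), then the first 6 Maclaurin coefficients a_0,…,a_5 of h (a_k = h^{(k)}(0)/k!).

L = (-18 - 108·x + 486·x^2 + 324·x^3) + (-13 - 36·x + 135·x^2 + 972·x^3 + 648·x^4)·Dx + (-1 + 7·x + 18·x^2 + 81·x^3 + 243·x^4 + 162·x^5)·Dx^2  (order 2).
h: a_k = -7, -4, 89, -16, -697, -64, …
ICs: h(0) = -7, h′(0) = -4.

f: a_k = 0, 2, -2, 8/3, -4, 32/5, …
g: a_k = 0, -9, 0, 27, 0, -729/5, …
L₀ := lclm(L_f,L_g); ord L₀ ≤ 2+2.
h=h₀': d/dx-closure on L₀ ⇒ L.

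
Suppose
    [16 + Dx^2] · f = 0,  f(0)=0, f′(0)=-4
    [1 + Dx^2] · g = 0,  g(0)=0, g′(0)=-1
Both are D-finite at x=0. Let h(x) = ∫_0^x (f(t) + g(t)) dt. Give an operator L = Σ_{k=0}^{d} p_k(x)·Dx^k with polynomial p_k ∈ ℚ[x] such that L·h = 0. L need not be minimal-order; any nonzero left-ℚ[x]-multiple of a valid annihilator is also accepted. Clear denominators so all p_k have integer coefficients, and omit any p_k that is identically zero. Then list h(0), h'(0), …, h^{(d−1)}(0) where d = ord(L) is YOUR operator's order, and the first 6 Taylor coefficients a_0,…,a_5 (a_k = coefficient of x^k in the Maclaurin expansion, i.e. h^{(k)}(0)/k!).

f: a_k = 0, -4, 0, 32/3, 0, -128/15, …
g: a_k = 0, -1, 0, 1/6, 0, -1/120, …
Sum ⇒ L₀ = lclm(L_f,L_g) in ℚ(x)⟨Dx⟩.
h=∫h₀ ⇒ L = L₀·Dx.
L = 16·Dx + 17·Dx^3 + Dx^5  (order 5).
h: a_k = 0, 0, -5/2, 0, 65/24, 0, …
ICs: h(0) = 0, h′(0) = 0, h′′(0) = -5, h′′′(0) = 0, h′′′′(0) = 65.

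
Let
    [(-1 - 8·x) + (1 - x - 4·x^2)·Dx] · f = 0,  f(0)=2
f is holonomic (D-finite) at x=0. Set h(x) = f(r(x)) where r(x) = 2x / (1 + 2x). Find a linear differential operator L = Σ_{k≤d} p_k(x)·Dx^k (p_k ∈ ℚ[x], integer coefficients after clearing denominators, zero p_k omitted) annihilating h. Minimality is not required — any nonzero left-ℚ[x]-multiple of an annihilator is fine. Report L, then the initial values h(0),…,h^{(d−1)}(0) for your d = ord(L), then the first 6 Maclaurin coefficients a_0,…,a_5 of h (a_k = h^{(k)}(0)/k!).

f: a_k = 2, 2, 10, 18, 58, 130, …
Change of var in L_f (x↦r) gives L₀.
L = (2 + 36·x) + (-1 - 4·x + 12·x^2 + 32·x^3)·Dx  (order 1).
h: a_k = 2, 4, 32, 0, 512, -1024, …
ICs: h(0) = 2.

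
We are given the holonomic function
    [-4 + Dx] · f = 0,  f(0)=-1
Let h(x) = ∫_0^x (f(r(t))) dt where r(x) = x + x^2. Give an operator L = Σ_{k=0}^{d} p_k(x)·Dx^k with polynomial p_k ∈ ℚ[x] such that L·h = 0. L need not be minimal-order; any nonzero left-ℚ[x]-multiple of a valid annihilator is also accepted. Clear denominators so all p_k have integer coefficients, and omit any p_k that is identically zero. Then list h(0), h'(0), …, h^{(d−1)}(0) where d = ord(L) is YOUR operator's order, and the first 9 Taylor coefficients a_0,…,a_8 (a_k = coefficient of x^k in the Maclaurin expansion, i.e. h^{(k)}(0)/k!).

L = (-4 - 8·x)·Dx + Dx^2  (order 2).
h: a_k = 0, -1, -2, -4, -20/3, -152/15, -208/15, -5536/315, -6512/315, …
ICs: h(0) = 0, h′(0) = -1.

f: a_k = -1, -4, -8, -32/3, -32/3, -128/15, -256/45, -1024/315, -512/315, …
h₀=f(r): pull back L_f along r ⇒ L₀.
h=∫₀ˣh₀: take L = L₀·Dx.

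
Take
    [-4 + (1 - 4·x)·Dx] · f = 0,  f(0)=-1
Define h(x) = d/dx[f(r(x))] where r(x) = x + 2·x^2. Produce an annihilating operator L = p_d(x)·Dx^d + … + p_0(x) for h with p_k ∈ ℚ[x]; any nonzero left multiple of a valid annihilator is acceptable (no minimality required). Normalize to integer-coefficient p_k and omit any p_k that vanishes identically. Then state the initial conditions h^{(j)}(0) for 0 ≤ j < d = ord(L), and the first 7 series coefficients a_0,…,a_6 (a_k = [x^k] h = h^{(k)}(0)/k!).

f: a_k = -1, -4, -16, -64, -256, -1024, -4096, …
h₀=f(r): pull back L_f along r ⇒ L₀.
h₀' ⇒ L via d/dx closure of L₀.
L = (12 + 48·x + 96·x^2) + (-1 + 24·x^2 + 32·x^3)·Dx  (order 1).
h: a_k = -4, -48, -384, -2816, -19200, -125952, -802816, …
ICs: h(0) = -4.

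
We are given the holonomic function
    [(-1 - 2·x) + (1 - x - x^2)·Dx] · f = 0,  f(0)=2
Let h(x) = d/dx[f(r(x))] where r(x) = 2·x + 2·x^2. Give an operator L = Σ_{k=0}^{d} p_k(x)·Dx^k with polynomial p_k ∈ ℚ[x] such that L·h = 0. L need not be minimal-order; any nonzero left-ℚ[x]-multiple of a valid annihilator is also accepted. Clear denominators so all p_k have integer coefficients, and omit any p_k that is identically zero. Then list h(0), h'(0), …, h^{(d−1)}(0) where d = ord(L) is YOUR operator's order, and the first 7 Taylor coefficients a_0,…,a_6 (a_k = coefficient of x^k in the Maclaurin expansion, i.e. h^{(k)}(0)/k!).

L = (10 + 20·x + 60·x^2 + 80·x^3 + 40·x^4) + (-1 + 10·x^2 + 20·x^3 + 20·x^4 + 8·x^5)·Dx  (order 1).
h: a_k = 4, 40, 240, 1280, 6480, 31392, 147840, …
ICs: h(0) = 4.

f: a_k = 2, 2, 4, 6, 10, 16, 26, …
L₀ from L_f via x↦r, Dx↦r'^{-1}Dx.
h=h₀': d/dx-closure on L₀ ⇒ L.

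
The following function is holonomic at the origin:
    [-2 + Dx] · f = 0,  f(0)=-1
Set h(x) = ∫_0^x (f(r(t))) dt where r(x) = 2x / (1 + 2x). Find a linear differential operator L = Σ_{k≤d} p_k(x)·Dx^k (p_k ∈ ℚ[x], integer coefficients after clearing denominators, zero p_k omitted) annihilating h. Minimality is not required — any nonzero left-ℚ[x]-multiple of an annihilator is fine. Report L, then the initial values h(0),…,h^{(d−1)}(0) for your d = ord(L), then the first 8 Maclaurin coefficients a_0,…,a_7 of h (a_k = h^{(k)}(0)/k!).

f: a_k = -1, -2, -2, -4/3, -2/3, -4/15, -4/45, -8/315, …
h₀=f(r): pull back L_f along r ⇒ L₀.
h=∫h₀ ⇒ L = L₀·Dx.
L = -4·Dx + (1 + 4·x + 4·x^2)·Dx^2  (order 2).
h: a_k = 0, -1, -2, 0, 4/3, -32/15, 32/15, -256/315, …
ICs: h(0) = 0, h′(0) = -1.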